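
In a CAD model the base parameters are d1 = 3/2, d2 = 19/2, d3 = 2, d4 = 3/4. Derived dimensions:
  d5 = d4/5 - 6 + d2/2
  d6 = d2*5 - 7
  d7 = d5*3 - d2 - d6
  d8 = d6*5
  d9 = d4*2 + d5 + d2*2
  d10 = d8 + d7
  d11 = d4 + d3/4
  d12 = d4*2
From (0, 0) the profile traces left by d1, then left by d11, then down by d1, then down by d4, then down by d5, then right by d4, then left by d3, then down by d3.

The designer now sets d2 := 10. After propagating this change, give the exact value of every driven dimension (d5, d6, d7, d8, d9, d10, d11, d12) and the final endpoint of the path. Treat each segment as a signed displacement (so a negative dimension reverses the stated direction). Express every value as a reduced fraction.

Apply edit: d2 := 10
  d5 = d4/5 - 6 + d2/2 = -17/20
  d6 = d2*5 - 7 = 43
  d7 = d5*3 - d2 - d6 = -1111/20
  d8 = d6*5 = 215
  d9 = d4*2 + d5 + d2*2 = 413/20
  d10 = d8 + d7 = 3189/20
  d11 = d4 + d3/4 = 5/4
  d12 = d4*2 = 3/2
Walk from origin (0, 0):
  seg 1: left by d1 = 3/2 → (-3/2, 0)
  seg 2: left by d11 = 5/4 → (-11/4, 0)
  seg 3: down by d1 = 3/2 → (-11/4, -3/2)
  seg 4: down by d4 = 3/4 → (-11/4, -9/4)
  seg 5: down by d5 = -17/20 → (-11/4, -7/5)
  seg 6: right by d4 = 3/4 → (-2, -7/5)
  seg 7: left by d3 = 2 → (-4, -7/5)
  seg 8: down by d3 = 2 → (-4, -17/5)

d5 = -17/20
d6 = 43
d7 = -1111/20
d8 = 215
d9 = 413/20
d10 = 3189/20
d11 = 5/4
d12 = 3/2
endpoint = (-4, -17/5)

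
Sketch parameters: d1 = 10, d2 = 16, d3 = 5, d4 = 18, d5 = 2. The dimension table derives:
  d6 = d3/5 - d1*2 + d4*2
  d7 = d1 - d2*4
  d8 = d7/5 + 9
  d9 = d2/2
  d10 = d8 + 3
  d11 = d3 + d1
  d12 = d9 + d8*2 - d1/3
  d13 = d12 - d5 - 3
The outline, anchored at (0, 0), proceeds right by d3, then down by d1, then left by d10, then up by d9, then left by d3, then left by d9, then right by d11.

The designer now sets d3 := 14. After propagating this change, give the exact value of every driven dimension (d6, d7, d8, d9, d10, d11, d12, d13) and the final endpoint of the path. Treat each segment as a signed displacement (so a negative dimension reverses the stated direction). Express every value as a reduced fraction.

d6 = 94/5
d7 = -54
d8 = -9/5
d9 = 8
d10 = 6/5
d11 = 24
d12 = 16/15
d13 = -59/15
endpoint = (74/5, -2)

Apply edit: d3 := 14
  d6 = d3/5 - d1*2 + d4*2 = 94/5
  d7 = d1 - d2*4 = -54
  d8 = d7/5 + 9 = -9/5
  d9 = d2/2 = 8
  d10 = d8 + 3 = 6/5
  d11 = d3 + d1 = 24
  d12 = d9 + d8*2 - d1/3 = 16/15
  d13 = d12 - d5 - 3 = -59/15
Walk from origin (0, 0):
  seg 1: right by d3 = 14 → (14, 0)
  seg 2: down by d1 = 10 → (14, -10)
  seg 3: left by d10 = 6/5 → (64/5, -10)
  seg 4: up by d9 = 8 → (64/5, -2)
  seg 5: left by d3 = 14 → (-6/5, -2)
  seg 6: left by d9 = 8 → (-46/5, -2)
  seg 7: right by d11 = 24 → (74/5, -2)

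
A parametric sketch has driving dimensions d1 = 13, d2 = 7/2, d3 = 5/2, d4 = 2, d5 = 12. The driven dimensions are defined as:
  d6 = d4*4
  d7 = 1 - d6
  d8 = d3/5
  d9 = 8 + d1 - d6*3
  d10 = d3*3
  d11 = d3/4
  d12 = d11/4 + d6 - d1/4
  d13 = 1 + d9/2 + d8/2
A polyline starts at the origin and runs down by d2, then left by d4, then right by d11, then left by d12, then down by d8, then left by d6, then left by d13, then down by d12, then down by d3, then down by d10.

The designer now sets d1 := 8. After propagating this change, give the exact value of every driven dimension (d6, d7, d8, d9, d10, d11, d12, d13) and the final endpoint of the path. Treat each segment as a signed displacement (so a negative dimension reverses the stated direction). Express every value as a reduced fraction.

d6 = 8
d7 = -7
d8 = 1/2
d9 = -8
d10 = 15/2
d11 = 5/8
d12 = 197/32
d13 = -11/4
endpoint = (-409/32, -645/32)

Apply edit: d1 := 8
  d6 = d4*4 = 8
  d7 = 1 - d6 = -7
  d8 = d3/5 = 1/2
  d9 = 8 + d1 - d6*3 = -8
  d10 = d3*3 = 15/2
  d11 = d3/4 = 5/8
  d12 = d11/4 + d6 - d1/4 = 197/32
  d13 = 1 + d9/2 + d8/2 = -11/4
Walk from origin (0, 0):
  seg 1: down by d2 = 7/2 → (0, -7/2)
  seg 2: left by d4 = 2 → (-2, -7/2)
  seg 3: right by d11 = 5/8 → (-11/8, -7/2)
  seg 4: left by d12 = 197/32 → (-241/32, -7/2)
  seg 5: down by d8 = 1/2 → (-241/32, -4)
  seg 6: left by d6 = 8 → (-497/32, -4)
  seg 7: left by d13 = -11/4 → (-409/32, -4)
  seg 8: down by d12 = 197/32 → (-409/32, -325/32)
  seg 9: down by d3 = 5/2 → (-409/32, -405/32)
  seg 10: down by d10 = 15/2 → (-409/32, -645/32)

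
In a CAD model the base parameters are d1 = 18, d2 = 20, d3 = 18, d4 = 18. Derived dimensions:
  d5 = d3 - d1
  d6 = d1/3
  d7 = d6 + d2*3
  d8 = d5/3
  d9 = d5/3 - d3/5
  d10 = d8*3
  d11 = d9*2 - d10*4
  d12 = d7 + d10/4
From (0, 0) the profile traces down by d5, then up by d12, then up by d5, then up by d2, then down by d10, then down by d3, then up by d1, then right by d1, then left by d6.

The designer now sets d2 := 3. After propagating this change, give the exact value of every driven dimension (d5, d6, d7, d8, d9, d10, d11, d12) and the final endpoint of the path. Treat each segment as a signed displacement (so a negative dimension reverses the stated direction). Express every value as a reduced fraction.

d5 = 0
d6 = 6
d7 = 15
d8 = 0
d9 = -18/5
d10 = 0
d11 = -36/5
d12 = 15
endpoint = (12, 18)

Apply edit: d2 := 3
  d5 = d3 - d1 = 0
  d6 = d1/3 = 6
  d7 = d6 + d2*3 = 15
  d8 = d5/3 = 0
  d9 = d5/3 - d3/5 = -18/5
  d10 = d8*3 = 0
  d11 = d9*2 - d10*4 = -36/5
  d12 = d7 + d10/4 = 15
Walk from origin (0, 0):
  seg 1: down by d5 = 0 → (0, 0)
  seg 2: up by d12 = 15 → (0, 15)
  seg 3: up by d5 = 0 → (0, 15)
  seg 4: up by d2 = 3 → (0, 18)
  seg 5: down by d10 = 0 → (0, 18)
  seg 6: down by d3 = 18 → (0, 0)
  seg 7: up by d1 = 18 → (0, 18)
  seg 8: right by d1 = 18 → (18, 18)
  seg 9: left by d6 = 6 → (12, 18)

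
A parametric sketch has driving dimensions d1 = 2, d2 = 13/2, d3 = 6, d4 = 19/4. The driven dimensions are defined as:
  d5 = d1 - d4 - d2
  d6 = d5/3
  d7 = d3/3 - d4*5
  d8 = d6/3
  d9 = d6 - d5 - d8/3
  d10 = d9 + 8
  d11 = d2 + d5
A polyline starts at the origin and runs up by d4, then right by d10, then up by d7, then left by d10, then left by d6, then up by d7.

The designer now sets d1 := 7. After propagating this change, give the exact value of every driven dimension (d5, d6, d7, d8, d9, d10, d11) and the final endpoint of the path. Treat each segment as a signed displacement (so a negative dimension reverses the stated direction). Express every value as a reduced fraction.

Apply edit: d1 := 7
  d5 = d1 - d4 - d2 = -17/4
  d6 = d5/3 = -17/12
  d7 = d3/3 - d4*5 = -87/4
  d8 = d6/3 = -17/36
  d9 = d6 - d5 - d8/3 = 323/108
  d10 = d9 + 8 = 1187/108
  d11 = d2 + d5 = 9/4
Walk from origin (0, 0):
  seg 1: up by d4 = 19/4 → (0, 19/4)
  seg 2: right by d10 = 1187/108 → (1187/108, 19/4)
  seg 3: up by d7 = -87/4 → (1187/108, -17)
  seg 4: left by d10 = 1187/108 → (0, -17)
  seg 5: left by d6 = -17/12 → (17/12, -17)
  seg 6: up by d7 = -87/4 → (17/12, -155/4)

d5 = -17/4
d6 = -17/12
d7 = -87/4
d8 = -17/36
d9 = 323/108
d10 = 1187/108
d11 = 9/4
endpoint = (17/12, -155/4)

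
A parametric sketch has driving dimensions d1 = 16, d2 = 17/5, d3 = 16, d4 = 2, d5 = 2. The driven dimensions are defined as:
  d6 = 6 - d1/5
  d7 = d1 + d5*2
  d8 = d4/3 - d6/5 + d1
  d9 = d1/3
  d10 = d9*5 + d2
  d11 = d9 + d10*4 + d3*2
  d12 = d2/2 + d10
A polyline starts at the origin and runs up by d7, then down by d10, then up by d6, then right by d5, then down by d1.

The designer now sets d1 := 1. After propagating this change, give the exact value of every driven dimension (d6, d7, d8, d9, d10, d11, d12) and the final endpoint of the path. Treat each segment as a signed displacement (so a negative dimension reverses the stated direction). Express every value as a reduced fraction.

d6 = 29/5
d7 = 5
d8 = 38/75
d9 = 1/3
d10 = 76/15
d11 = 263/5
d12 = 203/30
endpoint = (2, 71/15)

Apply edit: d1 := 1
  d6 = 6 - d1/5 = 29/5
  d7 = d1 + d5*2 = 5
  d8 = d4/3 - d6/5 + d1 = 38/75
  d9 = d1/3 = 1/3
  d10 = d9*5 + d2 = 76/15
  d11 = d9 + d10*4 + d3*2 = 263/5
  d12 = d2/2 + d10 = 203/30
Walk from origin (0, 0):
  seg 1: up by d7 = 5 → (0, 5)
  seg 2: down by d10 = 76/15 → (0, -1/15)
  seg 3: up by d6 = 29/5 → (0, 86/15)
  seg 4: right by d5 = 2 → (2, 86/15)
  seg 5: down by d1 = 1 → (2, 71/15)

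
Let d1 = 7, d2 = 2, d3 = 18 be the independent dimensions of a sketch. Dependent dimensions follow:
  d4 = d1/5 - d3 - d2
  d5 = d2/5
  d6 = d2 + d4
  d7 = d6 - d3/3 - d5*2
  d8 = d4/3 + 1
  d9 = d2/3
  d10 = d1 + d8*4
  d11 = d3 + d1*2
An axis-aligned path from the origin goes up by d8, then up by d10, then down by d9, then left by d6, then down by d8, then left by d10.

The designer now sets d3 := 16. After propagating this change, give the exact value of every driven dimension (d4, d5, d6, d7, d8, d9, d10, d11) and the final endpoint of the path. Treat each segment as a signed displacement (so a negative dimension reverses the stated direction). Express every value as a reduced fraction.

d4 = -83/5
d5 = 2/5
d6 = -73/5
d7 = -311/15
d8 = -68/15
d9 = 2/3
d10 = -167/15
d11 = 30
endpoint = (386/15, -59/5)

Apply edit: d3 := 16
  d4 = d1/5 - d3 - d2 = -83/5
  d5 = d2/5 = 2/5
  d6 = d2 + d4 = -73/5
  d7 = d6 - d3/3 - d5*2 = -311/15
  d8 = d4/3 + 1 = -68/15
  d9 = d2/3 = 2/3
  d10 = d1 + d8*4 = -167/15
  d11 = d3 + d1*2 = 30
Walk from origin (0, 0):
  seg 1: up by d8 = -68/15 → (0, -68/15)
  seg 2: up by d10 = -167/15 → (0, -47/3)
  seg 3: down by d9 = 2/3 → (0, -49/3)
  seg 4: left by d6 = -73/5 → (73/5, -49/3)
  seg 5: down by d8 = -68/15 → (73/5, -59/5)
  seg 6: left by d10 = -167/15 → (386/15, -59/5)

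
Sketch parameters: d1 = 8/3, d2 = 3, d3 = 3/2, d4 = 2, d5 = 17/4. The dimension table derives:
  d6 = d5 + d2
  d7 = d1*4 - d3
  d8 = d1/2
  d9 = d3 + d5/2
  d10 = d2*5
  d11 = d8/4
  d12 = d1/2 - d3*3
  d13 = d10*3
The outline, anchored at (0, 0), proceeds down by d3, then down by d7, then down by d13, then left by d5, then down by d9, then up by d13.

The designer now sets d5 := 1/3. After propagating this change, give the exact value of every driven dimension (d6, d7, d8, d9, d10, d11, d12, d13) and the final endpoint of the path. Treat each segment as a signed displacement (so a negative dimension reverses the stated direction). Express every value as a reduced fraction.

d6 = 10/3
d7 = 55/6
d8 = 4/3
d9 = 5/3
d10 = 15
d11 = 1/3
d12 = -19/6
d13 = 45
endpoint = (-1/3, -37/3)

Apply edit: d5 := 1/3
  d6 = d5 + d2 = 10/3
  d7 = d1*4 - d3 = 55/6
  d8 = d1/2 = 4/3
  d9 = d3 + d5/2 = 5/3
  d10 = d2*5 = 15
  d11 = d8/4 = 1/3
  d12 = d1/2 - d3*3 = -19/6
  d13 = d10*3 = 45
Walk from origin (0, 0):
  seg 1: down by d3 = 3/2 → (0, -3/2)
  seg 2: down by d7 = 55/6 → (0, -32/3)
  seg 3: down by d13 = 45 → (0, -167/3)
  seg 4: left by d5 = 1/3 → (-1/3, -167/3)
  seg 5: down by d9 = 5/3 → (-1/3, -172/3)
  seg 6: up by d13 = 45 → (-1/3, -37/3)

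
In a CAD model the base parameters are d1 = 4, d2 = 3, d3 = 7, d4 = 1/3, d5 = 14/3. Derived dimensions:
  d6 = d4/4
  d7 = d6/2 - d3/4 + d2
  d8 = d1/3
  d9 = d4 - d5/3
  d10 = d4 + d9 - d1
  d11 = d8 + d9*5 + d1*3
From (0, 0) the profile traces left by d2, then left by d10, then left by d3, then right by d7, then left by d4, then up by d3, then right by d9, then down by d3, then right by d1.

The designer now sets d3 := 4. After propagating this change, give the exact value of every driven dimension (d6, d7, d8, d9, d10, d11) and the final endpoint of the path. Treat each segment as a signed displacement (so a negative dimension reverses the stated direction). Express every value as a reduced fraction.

d6 = 1/12
d7 = 49/24
d8 = 4/3
d9 = -11/9
d10 = -44/9
d11 = 65/9
endpoint = (19/8, 0)

Apply edit: d3 := 4
  d6 = d4/4 = 1/12
  d7 = d6/2 - d3/4 + d2 = 49/24
  d8 = d1/3 = 4/3
  d9 = d4 - d5/3 = -11/9
  d10 = d4 + d9 - d1 = -44/9
  d11 = d8 + d9*5 + d1*3 = 65/9
Walk from origin (0, 0):
  seg 1: left by d2 = 3 → (-3, 0)
  seg 2: left by d10 = -44/9 → (17/9, 0)
  seg 3: left by d3 = 4 → (-19/9, 0)
  seg 4: right by d7 = 49/24 → (-5/72, 0)
  seg 5: left by d4 = 1/3 → (-29/72, 0)
  seg 6: up by d3 = 4 → (-29/72, 4)
  seg 7: right by d9 = -11/9 → (-13/8, 4)
  seg 8: down by d3 = 4 → (-13/8, 0)
  seg 9: right by d1 = 4 → (19/8, 0)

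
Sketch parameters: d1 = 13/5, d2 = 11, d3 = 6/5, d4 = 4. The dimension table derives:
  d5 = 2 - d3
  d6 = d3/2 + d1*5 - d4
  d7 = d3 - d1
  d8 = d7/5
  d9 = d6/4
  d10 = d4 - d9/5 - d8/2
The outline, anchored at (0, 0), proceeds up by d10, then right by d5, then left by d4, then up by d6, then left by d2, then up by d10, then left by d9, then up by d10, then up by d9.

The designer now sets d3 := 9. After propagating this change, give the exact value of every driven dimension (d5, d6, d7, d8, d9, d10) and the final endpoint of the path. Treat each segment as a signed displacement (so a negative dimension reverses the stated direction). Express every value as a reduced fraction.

d5 = -7
d6 = 27/2
d7 = 32/5
d8 = 32/25
d9 = 27/8
d10 = 537/200
endpoint = (-203/8, 2493/100)

Apply edit: d3 := 9
  d5 = 2 - d3 = -7
  d6 = d3/2 + d1*5 - d4 = 27/2
  d7 = d3 - d1 = 32/5
  d8 = d7/5 = 32/25
  d9 = d6/4 = 27/8
  d10 = d4 - d9/5 - d8/2 = 537/200
Walk from origin (0, 0):
  seg 1: up by d10 = 537/200 → (0, 537/200)
  seg 2: right by d5 = -7 → (-7, 537/200)
  seg 3: left by d4 = 4 → (-11, 537/200)
  seg 4: up by d6 = 27/2 → (-11, 3237/200)
  seg 5: left by d2 = 11 → (-22, 3237/200)
  seg 6: up by d10 = 537/200 → (-22, 1887/100)
  seg 7: left by d9 = 27/8 → (-203/8, 1887/100)
  seg 8: up by d10 = 537/200 → (-203/8, 4311/200)
  seg 9: up by d9 = 27/8 → (-203/8, 2493/100)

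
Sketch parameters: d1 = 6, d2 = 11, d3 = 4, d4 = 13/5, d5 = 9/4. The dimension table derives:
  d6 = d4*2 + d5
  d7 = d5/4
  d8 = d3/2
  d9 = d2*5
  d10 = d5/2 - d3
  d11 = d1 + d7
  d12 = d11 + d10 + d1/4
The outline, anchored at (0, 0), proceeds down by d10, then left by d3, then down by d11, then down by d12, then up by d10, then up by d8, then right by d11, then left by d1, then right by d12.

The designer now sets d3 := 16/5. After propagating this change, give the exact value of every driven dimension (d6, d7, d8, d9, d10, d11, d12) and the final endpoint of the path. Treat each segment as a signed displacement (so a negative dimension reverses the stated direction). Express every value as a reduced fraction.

Apply edit: d3 := 16/5
  d6 = d4*2 + d5 = 149/20
  d7 = d5/4 = 9/16
  d8 = d3/2 = 8/5
  d9 = d2*5 = 55
  d10 = d5/2 - d3 = -83/40
  d11 = d1 + d7 = 105/16
  d12 = d11 + d10 + d1/4 = 479/80
Walk from origin (0, 0):
  seg 1: down by d10 = -83/40 → (0, 83/40)
  seg 2: left by d3 = 16/5 → (-16/5, 83/40)
  seg 3: down by d11 = 105/16 → (-16/5, -359/80)
  seg 4: down by d12 = 479/80 → (-16/5, -419/40)
  seg 5: up by d10 = -83/40 → (-16/5, -251/20)
  seg 6: up by d8 = 8/5 → (-16/5, -219/20)
  seg 7: right by d11 = 105/16 → (269/80, -219/20)
  seg 8: left by d1 = 6 → (-211/80, -219/20)
  seg 9: right by d12 = 479/80 → (67/20, -219/20)

d6 = 149/20
d7 = 9/16
d8 = 8/5
d9 = 55
d10 = -83/40
d11 = 105/16
d12 = 479/80
endpoint = (67/20, -219/20)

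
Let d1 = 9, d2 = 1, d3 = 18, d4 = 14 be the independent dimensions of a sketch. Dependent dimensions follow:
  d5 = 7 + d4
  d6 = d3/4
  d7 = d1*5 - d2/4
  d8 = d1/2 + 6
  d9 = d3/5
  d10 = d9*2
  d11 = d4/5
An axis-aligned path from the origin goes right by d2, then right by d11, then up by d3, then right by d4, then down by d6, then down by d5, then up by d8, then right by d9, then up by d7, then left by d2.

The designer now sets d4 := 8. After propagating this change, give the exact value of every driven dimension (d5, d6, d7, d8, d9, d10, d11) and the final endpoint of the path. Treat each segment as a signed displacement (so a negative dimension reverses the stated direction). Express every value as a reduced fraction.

d5 = 15
d6 = 9/2
d7 = 179/4
d8 = 21/2
d9 = 18/5
d10 = 36/5
d11 = 8/5
endpoint = (66/5, 215/4)

Apply edit: d4 := 8
  d5 = 7 + d4 = 15
  d6 = d3/4 = 9/2
  d7 = d1*5 - d2/4 = 179/4
  d8 = d1/2 + 6 = 21/2
  d9 = d3/5 = 18/5
  d10 = d9*2 = 36/5
  d11 = d4/5 = 8/5
Walk from origin (0, 0):
  seg 1: right by d2 = 1 → (1, 0)
  seg 2: right by d11 = 8/5 → (13/5, 0)
  seg 3: up by d3 = 18 → (13/5, 18)
  seg 4: right by d4 = 8 → (53/5, 18)
  seg 5: down by d6 = 9/2 → (53/5, 27/2)
  seg 6: down by d5 = 15 → (53/5, -3/2)
  seg 7: up by d8 = 21/2 → (53/5, 9)
  seg 8: right by d9 = 18/5 → (71/5, 9)
  seg 9: up by d7 = 179/4 → (71/5, 215/4)
  seg 10: left by d2 = 1 → (66/5, 215/4)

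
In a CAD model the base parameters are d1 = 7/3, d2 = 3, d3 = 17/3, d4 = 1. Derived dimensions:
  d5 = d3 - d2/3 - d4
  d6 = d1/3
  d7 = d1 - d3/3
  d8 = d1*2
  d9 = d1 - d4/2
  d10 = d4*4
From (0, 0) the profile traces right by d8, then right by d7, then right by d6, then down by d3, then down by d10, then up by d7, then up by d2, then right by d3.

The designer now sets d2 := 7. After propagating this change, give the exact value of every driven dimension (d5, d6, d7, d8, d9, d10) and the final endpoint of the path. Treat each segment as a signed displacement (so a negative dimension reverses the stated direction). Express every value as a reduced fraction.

d5 = 7/3
d6 = 7/9
d7 = 4/9
d8 = 14/3
d9 = 11/6
d10 = 4
endpoint = (104/9, -20/9)

Apply edit: d2 := 7
  d5 = d3 - d2/3 - d4 = 7/3
  d6 = d1/3 = 7/9
  d7 = d1 - d3/3 = 4/9
  d8 = d1*2 = 14/3
  d9 = d1 - d4/2 = 11/6
  d10 = d4*4 = 4
Walk from origin (0, 0):
  seg 1: right by d8 = 14/3 → (14/3, 0)
  seg 2: right by d7 = 4/9 → (46/9, 0)
  seg 3: right by d6 = 7/9 → (53/9, 0)
  seg 4: down by d3 = 17/3 → (53/9, -17/3)
  seg 5: down by d10 = 4 → (53/9, -29/3)
  seg 6: up by d7 = 4/9 → (53/9, -83/9)
  seg 7: up by d2 = 7 → (53/9, -20/9)
  seg 8: right by d3 = 17/3 → (104/9, -20/9)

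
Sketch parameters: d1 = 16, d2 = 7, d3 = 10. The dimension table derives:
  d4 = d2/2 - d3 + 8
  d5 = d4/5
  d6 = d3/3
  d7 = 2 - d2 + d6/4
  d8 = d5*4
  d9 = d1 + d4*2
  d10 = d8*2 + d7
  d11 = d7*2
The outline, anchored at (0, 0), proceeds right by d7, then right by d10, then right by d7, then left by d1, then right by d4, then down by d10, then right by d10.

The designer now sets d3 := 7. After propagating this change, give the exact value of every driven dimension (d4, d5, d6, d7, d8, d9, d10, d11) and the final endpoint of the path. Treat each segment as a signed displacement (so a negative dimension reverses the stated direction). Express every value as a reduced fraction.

d4 = 9/2
d5 = 9/10
d6 = 7/3
d7 = -53/12
d8 = 18/5
d9 = 25
d10 = 167/60
d11 = -53/6
endpoint = (-443/30, -167/60)

Apply edit: d3 := 7
  d4 = d2/2 - d3 + 8 = 9/2
  d5 = d4/5 = 9/10
  d6 = d3/3 = 7/3
  d7 = 2 - d2 + d6/4 = -53/12
  d8 = d5*4 = 18/5
  d9 = d1 + d4*2 = 25
  d10 = d8*2 + d7 = 167/60
  d11 = d7*2 = -53/6
Walk from origin (0, 0):
  seg 1: right by d7 = -53/12 → (-53/12, 0)
  seg 2: right by d10 = 167/60 → (-49/30, 0)
  seg 3: right by d7 = -53/12 → (-121/20, 0)
  seg 4: left by d1 = 16 → (-441/20, 0)
  seg 5: right by d4 = 9/2 → (-351/20, 0)
  seg 6: down by d10 = 167/60 → (-351/20, -167/60)
  seg 7: right by d10 = 167/60 → (-443/30, -167/60)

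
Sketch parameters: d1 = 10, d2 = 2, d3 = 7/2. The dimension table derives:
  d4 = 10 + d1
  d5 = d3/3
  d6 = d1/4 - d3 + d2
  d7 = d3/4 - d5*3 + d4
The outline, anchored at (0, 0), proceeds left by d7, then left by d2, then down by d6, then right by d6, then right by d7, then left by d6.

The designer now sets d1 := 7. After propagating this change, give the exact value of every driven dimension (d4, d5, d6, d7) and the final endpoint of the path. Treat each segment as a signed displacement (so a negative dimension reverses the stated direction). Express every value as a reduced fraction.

Apply edit: d1 := 7
  d4 = 10 + d1 = 17
  d5 = d3/3 = 7/6
  d6 = d1/4 - d3 + d2 = 1/4
  d7 = d3/4 - d5*3 + d4 = 115/8
Walk from origin (0, 0):
  seg 1: left by d7 = 115/8 → (-115/8, 0)
  seg 2: left by d2 = 2 → (-131/8, 0)
  seg 3: down by d6 = 1/4 → (-131/8, -1/4)
  seg 4: right by d6 = 1/4 → (-129/8, -1/4)
  seg 5: right by d7 = 115/8 → (-7/4, -1/4)
  seg 6: left by d6 = 1/4 → (-2, -1/4)

d4 = 17
d5 = 7/6
d6 = 1/4
d7 = 115/8
endpoint = (-2, -1/4)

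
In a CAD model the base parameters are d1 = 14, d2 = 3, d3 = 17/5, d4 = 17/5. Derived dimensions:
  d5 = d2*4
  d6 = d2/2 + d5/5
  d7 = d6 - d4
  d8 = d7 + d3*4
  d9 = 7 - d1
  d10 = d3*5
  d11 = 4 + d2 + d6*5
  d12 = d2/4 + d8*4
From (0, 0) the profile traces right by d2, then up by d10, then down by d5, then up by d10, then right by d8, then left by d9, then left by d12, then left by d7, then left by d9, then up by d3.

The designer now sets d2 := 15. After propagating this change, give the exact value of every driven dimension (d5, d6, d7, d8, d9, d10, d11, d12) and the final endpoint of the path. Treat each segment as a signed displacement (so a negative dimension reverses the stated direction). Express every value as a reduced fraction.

d5 = 60
d6 = 39/2
d7 = 161/10
d8 = 297/10
d9 = -7
d10 = 17
d11 = 233/2
d12 = 2451/20
endpoint = (-1599/20, -113/5)

Apply edit: d2 := 15
  d5 = d2*4 = 60
  d6 = d2/2 + d5/5 = 39/2
  d7 = d6 - d4 = 161/10
  d8 = d7 + d3*4 = 297/10
  d9 = 7 - d1 = -7
  d10 = d3*5 = 17
  d11 = 4 + d2 + d6*5 = 233/2
  d12 = d2/4 + d8*4 = 2451/20
Walk from origin (0, 0):
  seg 1: right by d2 = 15 → (15, 0)
  seg 2: up by d10 = 17 → (15, 17)
  seg 3: down by d5 = 60 → (15, -43)
  seg 4: up by d10 = 17 → (15, -26)
  seg 5: right by d8 = 297/10 → (447/10, -26)
  seg 6: left by d9 = -7 → (517/10, -26)
  seg 7: left by d12 = 2451/20 → (-1417/20, -26)
  seg 8: left by d7 = 161/10 → (-1739/20, -26)
  seg 9: left by d9 = -7 → (-1599/20, -26)
  seg 10: up by d3 = 17/5 → (-1599/20, -113/5)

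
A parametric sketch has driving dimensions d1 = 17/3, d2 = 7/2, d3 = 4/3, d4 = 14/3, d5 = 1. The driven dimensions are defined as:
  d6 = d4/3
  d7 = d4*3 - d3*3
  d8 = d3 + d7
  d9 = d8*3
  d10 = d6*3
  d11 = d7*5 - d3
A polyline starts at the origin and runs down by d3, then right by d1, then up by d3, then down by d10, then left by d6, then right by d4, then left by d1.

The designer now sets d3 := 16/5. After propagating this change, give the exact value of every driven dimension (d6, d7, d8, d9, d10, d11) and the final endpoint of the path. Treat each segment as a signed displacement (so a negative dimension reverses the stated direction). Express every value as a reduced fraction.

Apply edit: d3 := 16/5
  d6 = d4/3 = 14/9
  d7 = d4*3 - d3*3 = 22/5
  d8 = d3 + d7 = 38/5
  d9 = d8*3 = 114/5
  d10 = d6*3 = 14/3
  d11 = d7*5 - d3 = 94/5
Walk from origin (0, 0):
  seg 1: down by d3 = 16/5 → (0, -16/5)
  seg 2: right by d1 = 17/3 → (17/3, -16/5)
  seg 3: up by d3 = 16/5 → (17/3, 0)
  seg 4: down by d10 = 14/3 → (17/3, -14/3)
  seg 5: left by d6 = 14/9 → (37/9, -14/3)
  seg 6: right by d4 = 14/3 → (79/9, -14/3)
  seg 7: left by d1 = 17/3 → (28/9, -14/3)

d6 = 14/9
d7 = 22/5
d8 = 38/5
d9 = 114/5
d10 = 14/3
d11 = 94/5
endpoint = (28/9, -14/3)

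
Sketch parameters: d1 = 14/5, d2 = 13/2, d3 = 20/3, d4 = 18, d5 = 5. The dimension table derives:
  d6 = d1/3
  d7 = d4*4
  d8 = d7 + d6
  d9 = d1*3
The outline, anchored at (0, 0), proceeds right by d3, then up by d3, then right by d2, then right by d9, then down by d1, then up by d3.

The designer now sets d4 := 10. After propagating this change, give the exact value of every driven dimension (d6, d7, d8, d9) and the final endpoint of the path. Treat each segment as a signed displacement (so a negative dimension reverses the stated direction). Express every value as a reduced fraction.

d6 = 14/15
d7 = 40
d8 = 614/15
d9 = 42/5
endpoint = (647/30, 158/15)

Apply edit: d4 := 10
  d6 = d1/3 = 14/15
  d7 = d4*4 = 40
  d8 = d7 + d6 = 614/15
  d9 = d1*3 = 42/5
Walk from origin (0, 0):
  seg 1: right by d3 = 20/3 → (20/3, 0)
  seg 2: up by d3 = 20/3 → (20/3, 20/3)
  seg 3: right by d2 = 13/2 → (79/6, 20/3)
  seg 4: right by d9 = 42/5 → (647/30, 20/3)
  seg 5: down by d1 = 14/5 → (647/30, 58/15)
  seg 6: up by d3 = 20/3 → (647/30, 158/15)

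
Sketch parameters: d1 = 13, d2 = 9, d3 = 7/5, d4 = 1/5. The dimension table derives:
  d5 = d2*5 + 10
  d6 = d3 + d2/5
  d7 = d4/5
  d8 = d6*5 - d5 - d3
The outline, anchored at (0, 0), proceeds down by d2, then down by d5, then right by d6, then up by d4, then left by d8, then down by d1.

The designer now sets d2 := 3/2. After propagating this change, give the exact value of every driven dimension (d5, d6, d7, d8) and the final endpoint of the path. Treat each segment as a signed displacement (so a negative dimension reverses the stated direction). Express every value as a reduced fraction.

Apply edit: d2 := 3/2
  d5 = d2*5 + 10 = 35/2
  d6 = d3 + d2/5 = 17/10
  d7 = d4/5 = 1/25
  d8 = d6*5 - d5 - d3 = -52/5
Walk from origin (0, 0):
  seg 1: down by d2 = 3/2 → (0, -3/2)
  seg 2: down by d5 = 35/2 → (0, -19)
  seg 3: right by d6 = 17/10 → (17/10, -19)
  seg 4: up by d4 = 1/5 → (17/10, -94/5)
  seg 5: left by d8 = -52/5 → (121/10, -94/5)
  seg 6: down by d1 = 13 → (121/10, -159/5)

d5 = 35/2
d6 = 17/10
d7 = 1/25
d8 = -52/5
endpoint = (121/10, -159/5)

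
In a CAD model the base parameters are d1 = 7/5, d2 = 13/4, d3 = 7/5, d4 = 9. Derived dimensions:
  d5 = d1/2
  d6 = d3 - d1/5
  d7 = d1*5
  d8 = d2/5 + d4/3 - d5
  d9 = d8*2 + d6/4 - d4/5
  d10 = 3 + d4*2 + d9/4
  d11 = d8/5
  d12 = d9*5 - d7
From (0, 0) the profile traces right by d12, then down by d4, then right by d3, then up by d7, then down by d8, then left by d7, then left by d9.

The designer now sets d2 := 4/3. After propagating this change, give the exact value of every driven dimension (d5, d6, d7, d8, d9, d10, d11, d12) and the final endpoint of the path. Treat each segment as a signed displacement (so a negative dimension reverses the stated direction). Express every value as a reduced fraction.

Apply edit: d2 := 4/3
  d5 = d1/2 = 7/10
  d6 = d3 - d1/5 = 28/25
  d7 = d1*5 = 7
  d8 = d2/5 + d4/3 - d5 = 77/30
  d9 = d8*2 + d6/4 - d4/5 = 271/75
  d10 = 3 + d4*2 + d9/4 = 6571/300
  d11 = d8/5 = 77/150
  d12 = d9*5 - d7 = 166/15
Walk from origin (0, 0):
  seg 1: right by d12 = 166/15 → (166/15, 0)
  seg 2: down by d4 = 9 → (166/15, -9)
  seg 3: right by d3 = 7/5 → (187/15, -9)
  seg 4: up by d7 = 7 → (187/15, -2)
  seg 5: down by d8 = 77/30 → (187/15, -137/30)
  seg 6: left by d7 = 7 → (82/15, -137/30)
  seg 7: left by d9 = 271/75 → (139/75, -137/30)

d5 = 7/10
d6 = 28/25
d7 = 7
d8 = 77/30
d9 = 271/75
d10 = 6571/300
d11 = 77/150
d12 = 166/15
endpoint = (139/75, -137/30)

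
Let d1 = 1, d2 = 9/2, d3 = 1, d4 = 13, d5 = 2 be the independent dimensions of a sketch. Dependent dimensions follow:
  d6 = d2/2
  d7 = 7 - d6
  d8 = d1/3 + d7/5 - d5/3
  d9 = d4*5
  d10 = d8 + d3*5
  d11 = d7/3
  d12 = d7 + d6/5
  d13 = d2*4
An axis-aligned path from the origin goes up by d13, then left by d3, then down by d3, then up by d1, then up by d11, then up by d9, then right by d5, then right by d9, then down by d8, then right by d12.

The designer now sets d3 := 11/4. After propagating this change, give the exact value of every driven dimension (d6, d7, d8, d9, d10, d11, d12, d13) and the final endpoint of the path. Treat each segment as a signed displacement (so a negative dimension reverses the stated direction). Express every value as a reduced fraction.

Apply edit: d3 := 11/4
  d6 = d2/2 = 9/4
  d7 = 7 - d6 = 19/4
  d8 = d1/3 + d7/5 - d5/3 = 37/60
  d9 = d4*5 = 65
  d10 = d8 + d3*5 = 431/30
  d11 = d7/3 = 19/12
  d12 = d7 + d6/5 = 26/5
  d13 = d2*4 = 18
Walk from origin (0, 0):
  seg 1: up by d13 = 18 → (0, 18)
  seg 2: left by d3 = 11/4 → (-11/4, 18)
  seg 3: down by d3 = 11/4 → (-11/4, 61/4)
  seg 4: up by d1 = 1 → (-11/4, 65/4)
  seg 5: up by d11 = 19/12 → (-11/4, 107/6)
  seg 6: up by d9 = 65 → (-11/4, 497/6)
  seg 7: right by d5 = 2 → (-3/4, 497/6)
  seg 8: right by d9 = 65 → (257/4, 497/6)
  seg 9: down by d8 = 37/60 → (257/4, 4933/60)
  seg 10: right by d12 = 26/5 → (1389/20, 4933/60)

d6 = 9/4
d7 = 19/4
d8 = 37/60
d9 = 65
d10 = 431/30
d11 = 19/12
d12 = 26/5
d13 = 18
endpoint = (1389/20, 4933/60)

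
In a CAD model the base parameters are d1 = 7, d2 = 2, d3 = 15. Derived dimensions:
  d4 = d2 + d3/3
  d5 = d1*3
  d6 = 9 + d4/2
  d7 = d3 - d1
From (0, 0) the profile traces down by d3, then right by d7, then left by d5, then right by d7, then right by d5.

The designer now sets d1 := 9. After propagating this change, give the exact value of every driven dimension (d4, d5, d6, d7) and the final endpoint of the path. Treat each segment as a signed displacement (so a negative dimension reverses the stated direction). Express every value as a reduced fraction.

d4 = 7
d5 = 27
d6 = 25/2
d7 = 6
endpoint = (12, -15)

Apply edit: d1 := 9
  d4 = d2 + d3/3 = 7
  d5 = d1*3 = 27
  d6 = 9 + d4/2 = 25/2
  d7 = d3 - d1 = 6
Walk from origin (0, 0):
  seg 1: down by d3 = 15 → (0, -15)
  seg 2: right by d7 = 6 → (6, -15)
  seg 3: left by d5 = 27 → (-21, -15)
  seg 4: right by d7 = 6 → (-15, -15)
  seg 5: right by d5 = 27 → (12, -15)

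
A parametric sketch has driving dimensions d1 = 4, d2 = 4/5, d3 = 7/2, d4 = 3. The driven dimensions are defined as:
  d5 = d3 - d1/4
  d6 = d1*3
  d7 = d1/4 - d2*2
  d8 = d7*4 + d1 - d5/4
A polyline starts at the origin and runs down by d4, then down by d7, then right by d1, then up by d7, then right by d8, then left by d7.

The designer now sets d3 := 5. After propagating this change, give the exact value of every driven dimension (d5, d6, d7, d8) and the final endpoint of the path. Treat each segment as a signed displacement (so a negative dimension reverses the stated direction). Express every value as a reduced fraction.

Apply edit: d3 := 5
  d5 = d3 - d1/4 = 4
  d6 = d1*3 = 12
  d7 = d1/4 - d2*2 = -3/5
  d8 = d7*4 + d1 - d5/4 = 3/5
Walk from origin (0, 0):
  seg 1: down by d4 = 3 → (0, -3)
  seg 2: down by d7 = -3/5 → (0, -12/5)
  seg 3: right by d1 = 4 → (4, -12/5)
  seg 4: up by d7 = -3/5 → (4, -3)
  seg 5: right by d8 = 3/5 → (23/5, -3)
  seg 6: left by d7 = -3/5 → (26/5, -3)

d5 = 4
d6 = 12
d7 = -3/5
d8 = 3/5
endpoint = (26/5, -3)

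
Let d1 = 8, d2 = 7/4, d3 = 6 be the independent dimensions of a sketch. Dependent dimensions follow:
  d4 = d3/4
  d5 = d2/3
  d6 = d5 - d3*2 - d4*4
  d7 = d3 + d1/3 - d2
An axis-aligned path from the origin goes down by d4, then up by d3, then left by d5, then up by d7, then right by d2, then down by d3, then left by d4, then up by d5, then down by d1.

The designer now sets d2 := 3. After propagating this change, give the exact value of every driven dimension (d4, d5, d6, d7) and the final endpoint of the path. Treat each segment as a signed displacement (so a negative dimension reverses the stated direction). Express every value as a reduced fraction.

Apply edit: d2 := 3
  d4 = d3/4 = 3/2
  d5 = d2/3 = 1
  d6 = d5 - d3*2 - d4*4 = -17
  d7 = d3 + d1/3 - d2 = 17/3
Walk from origin (0, 0):
  seg 1: down by d4 = 3/2 → (0, -3/2)
  seg 2: up by d3 = 6 → (0, 9/2)
  seg 3: left by d5 = 1 → (-1, 9/2)
  seg 4: up by d7 = 17/3 → (-1, 61/6)
  seg 5: right by d2 = 3 → (2, 61/6)
  seg 6: down by d3 = 6 → (2, 25/6)
  seg 7: left by d4 = 3/2 → (1/2, 25/6)
  seg 8: up by d5 = 1 → (1/2, 31/6)
  seg 9: down by d1 = 8 → (1/2, -17/6)

d4 = 3/2
d5 = 1
d6 = -17
d7 = 17/3
endpoint = (1/2, -17/6)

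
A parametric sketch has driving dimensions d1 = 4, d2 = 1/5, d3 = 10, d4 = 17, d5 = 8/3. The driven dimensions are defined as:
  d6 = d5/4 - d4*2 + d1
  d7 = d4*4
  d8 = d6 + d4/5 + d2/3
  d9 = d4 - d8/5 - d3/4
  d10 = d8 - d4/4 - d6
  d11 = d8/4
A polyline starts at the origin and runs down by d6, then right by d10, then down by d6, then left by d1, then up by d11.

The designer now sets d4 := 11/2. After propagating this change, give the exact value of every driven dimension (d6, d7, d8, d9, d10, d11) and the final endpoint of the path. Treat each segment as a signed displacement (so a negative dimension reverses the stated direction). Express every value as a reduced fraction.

Apply edit: d4 := 11/2
  d6 = d5/4 - d4*2 + d1 = -19/3
  d7 = d4*4 = 22
  d8 = d6 + d4/5 + d2/3 = -31/6
  d9 = d4 - d8/5 - d3/4 = 121/30
  d10 = d8 - d4/4 - d6 = -5/24
  d11 = d8/4 = -31/24
Walk from origin (0, 0):
  seg 1: down by d6 = -19/3 → (0, 19/3)
  seg 2: right by d10 = -5/24 → (-5/24, 19/3)
  seg 3: down by d6 = -19/3 → (-5/24, 38/3)
  seg 4: left by d1 = 4 → (-101/24, 38/3)
  seg 5: up by d11 = -31/24 → (-101/24, 91/8)

d6 = -19/3
d7 = 22
d8 = -31/6
d9 = 121/30
d10 = -5/24
d11 = -31/24
endpoint = (-101/24, 91/8)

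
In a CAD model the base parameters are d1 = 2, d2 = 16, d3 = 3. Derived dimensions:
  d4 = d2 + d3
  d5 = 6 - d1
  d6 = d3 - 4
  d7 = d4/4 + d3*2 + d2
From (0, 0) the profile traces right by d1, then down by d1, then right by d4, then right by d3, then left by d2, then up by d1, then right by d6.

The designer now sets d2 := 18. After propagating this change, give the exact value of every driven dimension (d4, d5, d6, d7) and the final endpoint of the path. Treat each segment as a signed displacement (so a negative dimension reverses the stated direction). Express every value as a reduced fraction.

d4 = 21
d5 = 4
d6 = -1
d7 = 117/4
endpoint = (7, 0)

Apply edit: d2 := 18
  d4 = d2 + d3 = 21
  d5 = 6 - d1 = 4
  d6 = d3 - 4 = -1
  d7 = d4/4 + d3*2 + d2 = 117/4
Walk from origin (0, 0):
  seg 1: right by d1 = 2 → (2, 0)
  seg 2: down by d1 = 2 → (2, -2)
  seg 3: right by d4 = 21 → (23, -2)
  seg 4: right by d3 = 3 → (26, -2)
  seg 5: left by d2 = 18 → (8, -2)
  seg 6: up by d1 = 2 → (8, 0)
  seg 7: right by d6 = -1 → (7, 0)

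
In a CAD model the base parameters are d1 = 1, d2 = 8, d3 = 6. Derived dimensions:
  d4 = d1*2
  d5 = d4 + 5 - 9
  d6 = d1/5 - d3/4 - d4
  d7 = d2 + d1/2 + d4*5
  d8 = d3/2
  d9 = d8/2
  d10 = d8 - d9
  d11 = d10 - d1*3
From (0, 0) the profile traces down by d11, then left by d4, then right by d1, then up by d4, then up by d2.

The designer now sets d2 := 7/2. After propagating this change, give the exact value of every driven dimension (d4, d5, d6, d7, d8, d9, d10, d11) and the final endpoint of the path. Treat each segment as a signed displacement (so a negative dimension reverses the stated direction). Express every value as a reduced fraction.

Apply edit: d2 := 7/2
  d4 = d1*2 = 2
  d5 = d4 + 5 - 9 = -2
  d6 = d1/5 - d3/4 - d4 = -33/10
  d7 = d2 + d1/2 + d4*5 = 14
  d8 = d3/2 = 3
  d9 = d8/2 = 3/2
  d10 = d8 - d9 = 3/2
  d11 = d10 - d1*3 = -3/2
Walk from origin (0, 0):
  seg 1: down by d11 = -3/2 → (0, 3/2)
  seg 2: left by d4 = 2 → (-2, 3/2)
  seg 3: right by d1 = 1 → (-1, 3/2)
  seg 4: up by d4 = 2 → (-1, 7/2)
  seg 5: up by d2 = 7/2 → (-1, 7)

d4 = 2
d5 = -2
d6 = -33/10
d7 = 14
d8 = 3
d9 = 3/2
d10 = 3/2
d11 = -3/2
endpoint = (-1, 7)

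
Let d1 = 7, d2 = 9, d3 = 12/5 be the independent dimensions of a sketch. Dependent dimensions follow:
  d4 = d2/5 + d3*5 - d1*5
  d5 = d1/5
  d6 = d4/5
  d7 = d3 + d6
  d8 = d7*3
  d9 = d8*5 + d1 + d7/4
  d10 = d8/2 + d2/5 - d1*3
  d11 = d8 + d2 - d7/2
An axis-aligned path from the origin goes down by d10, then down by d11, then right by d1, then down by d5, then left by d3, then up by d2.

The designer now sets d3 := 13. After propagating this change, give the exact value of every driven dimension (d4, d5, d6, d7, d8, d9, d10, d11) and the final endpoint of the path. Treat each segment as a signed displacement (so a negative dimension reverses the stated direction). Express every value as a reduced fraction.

d4 = 159/5
d5 = 7/5
d6 = 159/25
d7 = 484/25
d8 = 1452/25
d9 = 7556/25
d10 = 246/25
d11 = 287/5
endpoint = (-6, -1491/25)

Apply edit: d3 := 13
  d4 = d2/5 + d3*5 - d1*5 = 159/5
  d5 = d1/5 = 7/5
  d6 = d4/5 = 159/25
  d7 = d3 + d6 = 484/25
  d8 = d7*3 = 1452/25
  d9 = d8*5 + d1 + d7/4 = 7556/25
  d10 = d8/2 + d2/5 - d1*3 = 246/25
  d11 = d8 + d2 - d7/2 = 287/5
Walk from origin (0, 0):
  seg 1: down by d10 = 246/25 → (0, -246/25)
  seg 2: down by d11 = 287/5 → (0, -1681/25)
  seg 3: right by d1 = 7 → (7, -1681/25)
  seg 4: down by d5 = 7/5 → (7, -1716/25)
  seg 5: left by d3 = 13 → (-6, -1716/25)
  seg 6: up by d2 = 9 → (-6, -1491/25)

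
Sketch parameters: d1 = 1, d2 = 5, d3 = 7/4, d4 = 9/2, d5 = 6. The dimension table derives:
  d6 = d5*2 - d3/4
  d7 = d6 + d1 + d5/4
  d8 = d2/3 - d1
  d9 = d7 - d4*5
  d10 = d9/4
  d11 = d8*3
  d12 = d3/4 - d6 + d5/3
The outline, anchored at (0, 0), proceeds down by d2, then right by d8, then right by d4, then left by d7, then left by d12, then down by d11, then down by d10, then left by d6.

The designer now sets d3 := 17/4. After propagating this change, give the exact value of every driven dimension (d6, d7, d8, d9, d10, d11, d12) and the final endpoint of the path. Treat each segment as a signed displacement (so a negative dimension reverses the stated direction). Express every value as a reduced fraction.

Apply edit: d3 := 17/4
  d6 = d5*2 - d3/4 = 175/16
  d7 = d6 + d1 + d5/4 = 215/16
  d8 = d2/3 - d1 = 2/3
  d9 = d7 - d4*5 = -145/16
  d10 = d9/4 = -145/64
  d11 = d8*3 = 2
  d12 = d3/4 - d6 + d5/3 = -63/8
Walk from origin (0, 0):
  seg 1: down by d2 = 5 → (0, -5)
  seg 2: right by d8 = 2/3 → (2/3, -5)
  seg 3: right by d4 = 9/2 → (31/6, -5)
  seg 4: left by d7 = 215/16 → (-397/48, -5)
  seg 5: left by d12 = -63/8 → (-19/48, -5)
  seg 6: down by d11 = 2 → (-19/48, -7)
  seg 7: down by d10 = -145/64 → (-19/48, -303/64)
  seg 8: left by d6 = 175/16 → (-34/3, -303/64)

d6 = 175/16
d7 = 215/16
d8 = 2/3
d9 = -145/16
d10 = -145/64
d11 = 2
d12 = -63/8
endpoint = (-34/3, -303/64)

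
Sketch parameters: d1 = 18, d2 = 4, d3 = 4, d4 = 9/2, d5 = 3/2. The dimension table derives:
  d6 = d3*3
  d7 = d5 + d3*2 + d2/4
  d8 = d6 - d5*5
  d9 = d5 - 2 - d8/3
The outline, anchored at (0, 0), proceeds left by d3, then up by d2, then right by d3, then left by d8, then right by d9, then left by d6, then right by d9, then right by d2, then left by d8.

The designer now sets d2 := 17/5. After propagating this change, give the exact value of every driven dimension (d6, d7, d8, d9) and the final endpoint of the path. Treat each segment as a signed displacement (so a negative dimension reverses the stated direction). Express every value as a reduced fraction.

d6 = 12
d7 = 207/20
d8 = 9/2
d9 = -2
endpoint = (-108/5, 17/5)

Apply edit: d2 := 17/5
  d6 = d3*3 = 12
  d7 = d5 + d3*2 + d2/4 = 207/20
  d8 = d6 - d5*5 = 9/2
  d9 = d5 - 2 - d8/3 = -2
Walk from origin (0, 0):
  seg 1: left by d3 = 4 → (-4, 0)
  seg 2: up by d2 = 17/5 → (-4, 17/5)
  seg 3: right by d3 = 4 → (0, 17/5)
  seg 4: left by d8 = 9/2 → (-9/2, 17/5)
  seg 5: right by d9 = -2 → (-13/2, 17/5)
  seg 6: left by d6 = 12 → (-37/2, 17/5)
  seg 7: right by d9 = -2 → (-41/2, 17/5)
  seg 8: right by d2 = 17/5 → (-171/10, 17/5)
  seg 9: left by d8 = 9/2 → (-108/5, 17/5)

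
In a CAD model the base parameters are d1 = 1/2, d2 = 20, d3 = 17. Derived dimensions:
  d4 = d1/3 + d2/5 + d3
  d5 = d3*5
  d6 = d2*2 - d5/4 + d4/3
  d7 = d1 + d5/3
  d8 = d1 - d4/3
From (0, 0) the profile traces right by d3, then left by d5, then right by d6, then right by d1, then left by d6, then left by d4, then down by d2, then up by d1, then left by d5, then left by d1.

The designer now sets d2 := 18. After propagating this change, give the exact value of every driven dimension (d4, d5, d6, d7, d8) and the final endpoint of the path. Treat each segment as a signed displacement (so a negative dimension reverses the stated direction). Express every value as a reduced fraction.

d4 = 623/30
d5 = 85
d6 = 3901/180
d7 = 173/6
d8 = -289/45
endpoint = (-5213/30, -35/2)

Apply edit: d2 := 18
  d4 = d1/3 + d2/5 + d3 = 623/30
  d5 = d3*5 = 85
  d6 = d2*2 - d5/4 + d4/3 = 3901/180
  d7 = d1 + d5/3 = 173/6
  d8 = d1 - d4/3 = -289/45
Walk from origin (0, 0):
  seg 1: right by d3 = 17 → (17, 0)
  seg 2: left by d5 = 85 → (-68, 0)
  seg 3: right by d6 = 3901/180 → (-8339/180, 0)
  seg 4: right by d1 = 1/2 → (-8249/180, 0)
  seg 5: left by d6 = 3901/180 → (-135/2, 0)
  seg 6: left by d4 = 623/30 → (-1324/15, 0)
  seg 7: down by d2 = 18 → (-1324/15, -18)
  seg 8: up by d1 = 1/2 → (-1324/15, -35/2)
  seg 9: left by d5 = 85 → (-2599/15, -35/2)
  seg 10: left by d1 = 1/2 → (-5213/30, -35/2)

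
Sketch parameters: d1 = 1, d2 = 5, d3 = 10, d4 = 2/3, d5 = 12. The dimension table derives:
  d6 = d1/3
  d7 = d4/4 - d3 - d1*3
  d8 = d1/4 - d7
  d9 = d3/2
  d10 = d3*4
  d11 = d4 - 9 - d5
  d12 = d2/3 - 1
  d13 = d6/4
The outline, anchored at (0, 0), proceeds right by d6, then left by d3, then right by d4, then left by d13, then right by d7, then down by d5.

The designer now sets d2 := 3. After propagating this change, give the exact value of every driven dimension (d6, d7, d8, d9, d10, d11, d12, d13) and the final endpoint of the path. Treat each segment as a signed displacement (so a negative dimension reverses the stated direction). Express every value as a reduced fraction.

d6 = 1/3
d7 = -77/6
d8 = 157/12
d9 = 5
d10 = 40
d11 = -61/3
d12 = 0
d13 = 1/12
endpoint = (-263/12, -12)

Apply edit: d2 := 3
  d6 = d1/3 = 1/3
  d7 = d4/4 - d3 - d1*3 = -77/6
  d8 = d1/4 - d7 = 157/12
  d9 = d3/2 = 5
  d10 = d3*4 = 40
  d11 = d4 - 9 - d5 = -61/3
  d12 = d2/3 - 1 = 0
  d13 = d6/4 = 1/12
Walk from origin (0, 0):
  seg 1: right by d6 = 1/3 → (1/3, 0)
  seg 2: left by d3 = 10 → (-29/3, 0)
  seg 3: right by d4 = 2/3 → (-9, 0)
  seg 4: left by d13 = 1/12 → (-109/12, 0)
  seg 5: right by d7 = -77/6 → (-263/12, 0)
  seg 6: down by d5 = 12 → (-263/12, -12)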